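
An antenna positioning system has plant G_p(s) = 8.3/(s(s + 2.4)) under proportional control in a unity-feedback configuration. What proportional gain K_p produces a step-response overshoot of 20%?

K_p = 0.835

From %OS = 100·exp(−πζ/√(1−ζ²)) = 20%, ζ = −ln(0.2)/√(π²+ln²(0.2)) = 0.4559.
Characteristic equation s² + 2.4s + 8.3K_p = 0 gives ζ = 2.4/(2√(8.3K_p)).
Setting ζ = 0.4559: √(8.3K_p) = 2.4/(2·0.4559) = 2.632, so K_p = 6.927/8.3 = 0.835.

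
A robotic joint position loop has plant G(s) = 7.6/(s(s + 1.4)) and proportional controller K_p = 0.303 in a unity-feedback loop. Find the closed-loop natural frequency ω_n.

1 + K_p·G(s) = 0 gives s² + 1.4s + 2.303 = 0.
Matching s² + 2ζω_n s + ω_n²: ω_n = √2.303 = 1.517 rad/s and 2ζω_n = 1.4, so ζ = 1.4/(2·1.517) = 0.461.

ω_n = 1.52 rad/s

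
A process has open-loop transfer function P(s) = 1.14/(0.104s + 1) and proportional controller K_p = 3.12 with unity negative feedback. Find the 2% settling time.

T_s ≈ 0.0913 s

Closed loop: T(s) = K_p·P/(1+K_p·P) = 3.557/(0.104s + 1 + 3.557), with pole at s = −(1 + 3.557)/0.104 = −43.82.
τ = 1/43.82 = 0.02282 s, so 2% settling time ≈ 4τ = 0.0913 s.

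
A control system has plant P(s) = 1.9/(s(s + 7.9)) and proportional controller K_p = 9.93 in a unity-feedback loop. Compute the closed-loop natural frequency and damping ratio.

ω_n = 4.34 rad/s, ζ = 0.909

1 + K_p·P(s) = 0 gives s² + 7.9s + 18.87 = 0.
So ω_n² = 18.87 ⇒ ω_n = 4.344 rad/s, and ζ = 7.9/(2ω_n) = 0.909.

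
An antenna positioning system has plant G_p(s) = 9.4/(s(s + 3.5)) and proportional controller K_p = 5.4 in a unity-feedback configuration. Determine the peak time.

T_p = 0.455 s

Closed-loop characteristic equation: s² + 3.5s + 50.76 = 0, so ω_n = 7.125 rad/s and ζ = 3.5/(2·7.125) = 0.2456.
Damped frequency ω_d = ω_n√(1−ζ²) = 6.906 rad/s, so peak time T_p = π/ω_d = 0.455 s.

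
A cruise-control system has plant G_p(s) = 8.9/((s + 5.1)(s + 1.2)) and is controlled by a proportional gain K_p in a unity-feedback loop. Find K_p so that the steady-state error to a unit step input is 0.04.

K_p = 16.5

For a type-0 loop with proportional control, e_ss = 1/(1 + K_p·G_p(0)).
G_p(0) = 1.454. Require 1/(1 + K_p·1.454) = 0.04, so 1 + 1.454·K_p = 25.
K_p = (25 − 1)/1.454 = 16.5.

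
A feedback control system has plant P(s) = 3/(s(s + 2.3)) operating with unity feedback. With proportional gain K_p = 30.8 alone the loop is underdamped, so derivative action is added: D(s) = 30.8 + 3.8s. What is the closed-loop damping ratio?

Forward path: (30.8 + 3.8s)·3/(s(s+2.3)). The closed-loop characteristic equation is s² + (2.3 + 3·3.8)s + 3·30.8 = 0.
That is s² + 13.7s + 92.4 = 0, so ω_n = 9.612 rad/s and ζ = 13.7/(2·9.612) = 0.7126.

ζ = 0.713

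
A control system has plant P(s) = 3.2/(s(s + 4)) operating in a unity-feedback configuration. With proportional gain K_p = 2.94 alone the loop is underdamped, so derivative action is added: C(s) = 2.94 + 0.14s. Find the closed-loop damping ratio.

Forward path: (2.94 + 0.14s)·3.2/(s(s+4)). The closed-loop characteristic equation is s² + (4 + 3.2·0.14)s + 3.2·2.94 = 0.
That is s² + 4.448s + 9.408 = 0, so ω_n = 3.067 rad/s and ζ = 4.448/(2·3.067) = 0.7251.

ζ = 0.725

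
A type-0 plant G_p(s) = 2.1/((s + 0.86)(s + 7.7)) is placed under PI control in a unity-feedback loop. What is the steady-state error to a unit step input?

The PI controller's integrator makes the forward path type 1, so e_ss to a step is zero.

0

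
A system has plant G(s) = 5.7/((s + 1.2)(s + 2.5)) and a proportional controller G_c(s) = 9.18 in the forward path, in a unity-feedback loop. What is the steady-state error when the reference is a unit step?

The loop is type 0. Static position error constant K_pos = G_c(0)·G(0) = 9.18·1.9 = 17.44.
Steady-state error to a unit step: e_ss = 1/(1+K_pos) = 1/18.44 = 0.0542.

0.0542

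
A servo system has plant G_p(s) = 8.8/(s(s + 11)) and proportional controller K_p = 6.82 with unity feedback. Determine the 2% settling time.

The closed-loop denominator s² + 11s + 60.02 gives ω_n = √60.02 = 7.747 and ζ = 11/(2ω_n) = 0.71.
2% settling time T_s ≈ 4/(ζω_n) = 4/5.5 = 0.727 s.

T_s ≈ 0.727 s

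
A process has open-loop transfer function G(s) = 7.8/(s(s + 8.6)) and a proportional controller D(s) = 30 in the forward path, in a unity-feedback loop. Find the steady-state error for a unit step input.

0

The open loop D(s)G(s) has a pole at the origin (type 1), so the static position error constant is infinite and e_ss = 1/(1+∞) = 0.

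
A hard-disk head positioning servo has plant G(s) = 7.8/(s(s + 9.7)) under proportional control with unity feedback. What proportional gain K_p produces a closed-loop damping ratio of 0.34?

K_p = 26.1

Closed-loop characteristic equation: s² + 9.7s + K_p·7.8 = 0.
So ω_n = √(7.8K_p) and 2ζω_n = 9.7, giving ζ = 9.7/(2√(7.8K_p)).
Setting ζ = 0.34: √(7.8K_p) = 9.7/(2·0.34) = 14.26, so K_p = 203.5/7.8 = 26.1.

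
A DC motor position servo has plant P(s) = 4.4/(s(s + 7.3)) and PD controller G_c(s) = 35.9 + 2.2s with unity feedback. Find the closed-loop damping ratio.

Forward path: (35.9 + 2.2s)·4.4/(s(s+7.3)). The closed-loop characteristic equation is s² + (7.3 + 4.4·2.2)s + 4.4·35.9 = 0.
That is s² + 16.98s + 158 = 0, so ω_n = 12.57 rad/s and ζ = 16.98/(2·12.57) = 0.6755.

ζ = 0.676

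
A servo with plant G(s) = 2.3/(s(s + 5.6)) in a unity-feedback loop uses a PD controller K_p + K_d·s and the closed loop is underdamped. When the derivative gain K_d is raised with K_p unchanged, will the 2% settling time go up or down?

Characteristic equation s² + (5.6 + 2.3K_d)s + 2.3K_p = 0: raising K_d increases ζω_n = (5.6+2.3K_d)/2 while the loop stays underdamped, so T_s ≈ 4/(ζω_n) decreases.

decrease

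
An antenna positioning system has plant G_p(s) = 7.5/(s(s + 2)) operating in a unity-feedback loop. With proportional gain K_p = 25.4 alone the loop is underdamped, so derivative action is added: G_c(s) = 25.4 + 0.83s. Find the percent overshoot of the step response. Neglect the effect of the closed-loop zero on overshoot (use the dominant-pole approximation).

37.5%

Forward path: (25.4 + 0.83s)·7.5/(s(s+2)). The closed-loop characteristic equation is s² + (2 + 7.5·0.83)s + 7.5·25.4 = 0.
That is s² + 8.225s + 190.5 = 0, so ω_n = 13.8 rad/s and ζ = 8.225/(2·13.8) = 0.298.
%OS = 100·exp(−πζ/√(1−ζ²)) = 37.5%.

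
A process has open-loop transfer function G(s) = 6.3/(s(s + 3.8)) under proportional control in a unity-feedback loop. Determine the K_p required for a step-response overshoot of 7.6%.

From %OS = 100·exp(−πζ/√(1−ζ²)) = 7.6%, ζ = −ln(0.076)/√(π²+ln²(0.076)) = 0.6342.
Characteristic equation s² + 3.8s + 6.3K_p = 0 gives ζ = 3.8/(2√(6.3K_p)).
Setting ζ = 0.6342: √(6.3K_p) = 3.8/(2·0.6342) = 2.996, so K_p = 8.975/6.3 = 1.42.

K_p = 1.42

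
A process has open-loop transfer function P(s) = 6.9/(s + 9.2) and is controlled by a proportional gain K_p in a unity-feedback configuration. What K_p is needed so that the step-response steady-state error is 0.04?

Steady-state error for a unit step on this type-0 loop is 1/(1 + K_p·P(0)).
P(0) = 0.75. Require 1/(1 + K_p·0.75) = 0.04, so 1 + 0.75·K_p = 25.
K_p = (25 − 1)/0.75 = 32.

K_p = 32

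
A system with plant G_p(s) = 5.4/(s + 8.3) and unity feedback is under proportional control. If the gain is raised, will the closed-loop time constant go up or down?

Closed-loop pole is at s = −(8.3+K_p·5.4); larger K_p moves it further left, so τ = 1/(8.3+K_p·5.4) decreases.

decrease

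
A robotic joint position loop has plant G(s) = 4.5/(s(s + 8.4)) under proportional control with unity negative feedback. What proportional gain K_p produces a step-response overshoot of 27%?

From %OS = 100·exp(−πζ/√(1−ζ²)) = 27%, ζ = −ln(0.27)/√(π²+ln²(0.27)) = 0.3847.
Characteristic equation s² + 8.4s + 4.5K_p = 0 gives ζ = 8.4/(2√(4.5K_p)).
Setting ζ = 0.3847: √(4.5K_p) = 8.4/(2·0.3847) = 10.92, so K_p = 119.2/4.5 = 26.5.

K_p = 26.5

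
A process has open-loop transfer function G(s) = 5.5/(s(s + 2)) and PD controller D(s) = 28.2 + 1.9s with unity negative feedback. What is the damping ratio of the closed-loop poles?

ζ = 0.5

Forward path: (28.2 + 1.9s)·5.5/(s(s+2)). The closed-loop characteristic equation is s² + (2 + 5.5·1.9)s + 5.5·28.2 = 0.
That is s² + 12.45s + 155.1 = 0, so ω_n = 12.45 rad/s and ζ = 12.45/(2·12.45) = 0.4998.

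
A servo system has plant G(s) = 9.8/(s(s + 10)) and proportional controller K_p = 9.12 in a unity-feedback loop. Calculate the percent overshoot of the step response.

The closed-loop denominator s² + 10s + 89.38 gives ω_n = √89.38 = 9.454 and ζ = 10/(2ω_n) = 0.5289.
%OS = 100·exp(−πζ/√(1−ζ²)) = 100·exp(−π·0.5289/√0.7203) = 14.1%.

14.1%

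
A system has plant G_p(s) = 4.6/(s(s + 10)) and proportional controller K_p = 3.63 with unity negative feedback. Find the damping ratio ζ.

The closed-loop denominator is s(s+10) + 3.63·4.6 = s² + 10s + 16.7.
So ω_n² = 16.7 ⇒ ω_n = 4.086 rad/s, and ζ = 10/(2ω_n) = 1.22.

ζ = 1.22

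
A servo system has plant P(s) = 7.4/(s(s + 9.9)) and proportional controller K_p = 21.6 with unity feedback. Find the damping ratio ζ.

With unity feedback the closed-loop characteristic equation is s² + 9.9s + 21.6·7.4 = s² + 9.9s + 159.8 = 0.
So ω_n² = 159.8 ⇒ ω_n = 12.64 rad/s, and ζ = 9.9/(2ω_n) = 0.392.

ζ = 0.392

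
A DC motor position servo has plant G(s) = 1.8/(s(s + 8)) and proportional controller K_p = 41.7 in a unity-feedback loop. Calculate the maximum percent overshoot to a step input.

Closed-loop characteristic equation: s² + 8s + 75.06 = 0, so ω_n = 8.664 rad/s and ζ = 8/(2·8.664) = 0.4617.
%OS = 100·exp(−πζ/√(1−ζ²)) = 100·exp(−π·0.4617/√0.7868) = 19.5%.

19.5%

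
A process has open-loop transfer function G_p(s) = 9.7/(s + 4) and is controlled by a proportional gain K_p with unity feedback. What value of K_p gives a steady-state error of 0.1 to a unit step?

K_p = 3.71

Steady-state error for a unit step on this type-0 loop is 1/(1 + K_p·G_p(0)).
G_p(0) = 2.425. Require 1/(1 + K_p·2.425) = 0.1, so 1 + 2.425·K_p = 10.
K_p = (10 − 1)/2.425 = 3.71.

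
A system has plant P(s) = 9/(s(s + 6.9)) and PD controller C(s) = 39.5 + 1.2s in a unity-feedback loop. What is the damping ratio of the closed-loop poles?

Forward path: (39.5 + 1.2s)·9/(s(s+6.9)). The closed-loop characteristic equation is s² + (6.9 + 9·1.2)s + 9·39.5 = 0.
That is s² + 17.7s + 355.5 = 0, so ω_n = 18.85 rad/s and ζ = 17.7/(2·18.85) = 0.4694.

ζ = 0.469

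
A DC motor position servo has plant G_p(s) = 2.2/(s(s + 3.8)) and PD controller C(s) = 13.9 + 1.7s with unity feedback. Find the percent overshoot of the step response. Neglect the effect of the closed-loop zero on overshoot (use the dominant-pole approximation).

Forward path: (13.9 + 1.7s)·2.2/(s(s+3.8)). The closed-loop characteristic equation is s² + (3.8 + 2.2·1.7)s + 2.2·13.9 = 0.
That is s² + 7.54s + 30.58 = 0, so ω_n = 5.53 rad/s and ζ = 7.54/(2·5.53) = 0.6817.
%OS = 100·exp(−πζ/√(1−ζ²)) = 5.35%.

5.35%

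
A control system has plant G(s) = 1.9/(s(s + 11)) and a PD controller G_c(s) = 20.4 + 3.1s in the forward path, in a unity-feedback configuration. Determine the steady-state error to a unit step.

0

The open loop G_c(s)G(s) has a pole at the origin (type 1), so the static position error constant is infinite and e_ss = 1/(1+∞) = 0.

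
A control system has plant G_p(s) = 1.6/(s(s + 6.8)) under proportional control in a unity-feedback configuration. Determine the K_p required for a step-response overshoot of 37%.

K_p = 79.4

From %OS = 100·exp(−πζ/√(1−ζ²)) = 37%, ζ = −ln(0.37)/√(π²+ln²(0.37)) = 0.3017.
Characteristic equation s² + 6.8s + 1.6K_p = 0 gives ζ = 6.8/(2√(1.6K_p)).
Setting ζ = 0.3017: √(1.6K_p) = 6.8/(2·0.3017) = 11.27, so K_p = 127/1.6 = 79.4.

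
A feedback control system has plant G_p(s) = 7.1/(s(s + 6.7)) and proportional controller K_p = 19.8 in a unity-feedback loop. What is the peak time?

Closed-loop characteristic equation: s² + 6.7s + 140.6 = 0, so ω_n = 11.86 rad/s and ζ = 6.7/(2·11.86) = 0.2825.
Damped frequency ω_d = ω_n√(1−ζ²) = 11.37 rad/s, so peak time T_p = π/ω_d = 0.276 s.

T_p = 0.276 s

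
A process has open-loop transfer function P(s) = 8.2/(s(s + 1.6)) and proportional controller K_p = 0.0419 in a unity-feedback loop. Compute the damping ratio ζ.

The closed-loop denominator is s(s+1.6) + 0.0419·8.2 = s² + 1.6s + 0.3436.
So ω_n² = 0.3436 ⇒ ω_n = 0.5862 rad/s, and ζ = 1.6/(2ω_n) = 1.36.

ζ = 1.36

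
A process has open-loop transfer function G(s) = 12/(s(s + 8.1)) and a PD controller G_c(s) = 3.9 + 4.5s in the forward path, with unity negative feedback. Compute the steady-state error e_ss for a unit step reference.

0

The open loop G_c(s)G(s) has a pole at the origin (type 1), so the static position error constant is infinite and e_ss = 1/(1+∞) = 0.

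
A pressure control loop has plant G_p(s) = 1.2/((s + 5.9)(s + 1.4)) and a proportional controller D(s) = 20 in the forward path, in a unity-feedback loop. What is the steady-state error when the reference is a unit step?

The loop is type 0. Static position error constant K_pos = D(0)·G_p(0) = 20·0.1453 = 2.906.
Steady-state error to a unit step: e_ss = 1/(1+K_pos) = 1/3.906 = 0.256.

0.256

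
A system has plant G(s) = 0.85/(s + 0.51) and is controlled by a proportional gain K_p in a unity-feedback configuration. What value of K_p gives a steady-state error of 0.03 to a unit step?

K_p = 19.4

For a type-0 loop with proportional control, e_ss = 1/(1 + K_p·G(0)).
G(0) = 1.667. Require 1/(1 + K_p·1.667) = 0.03, so 1 + 1.667·K_p = 33.33.
K_p = (33.33 − 1)/1.667 = 19.4.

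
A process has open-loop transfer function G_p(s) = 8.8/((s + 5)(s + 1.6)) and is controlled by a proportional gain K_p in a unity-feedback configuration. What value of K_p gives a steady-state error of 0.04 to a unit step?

K_p = 21.8

For a type-0 loop with proportional control, e_ss = 1/(1 + K_p·G_p(0)).
G_p(0) = 1.1. Require 1/(1 + K_p·1.1) = 0.04, so 1 + 1.1·K_p = 25.
K_p = (25 − 1)/1.1 = 21.8.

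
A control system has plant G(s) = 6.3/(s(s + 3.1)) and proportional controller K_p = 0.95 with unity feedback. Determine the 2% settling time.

T_s ≈ 2.58 s

From 1 + K_pG(s) = 0: s² + 3.1s + 5.985 = 0 ⇒ ω_n = 2.446, ζ = 0.6336.
2% settling time T_s ≈ 4/(ζω_n) = 4/1.55 = 2.58 s.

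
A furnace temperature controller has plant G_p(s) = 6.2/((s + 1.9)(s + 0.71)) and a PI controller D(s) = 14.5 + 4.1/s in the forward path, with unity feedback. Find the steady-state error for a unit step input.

The open loop D(s)G_p(s) has a pole at the origin (type 1), so the static position error constant is infinite and e_ss = 1/(1+∞) = 0.

0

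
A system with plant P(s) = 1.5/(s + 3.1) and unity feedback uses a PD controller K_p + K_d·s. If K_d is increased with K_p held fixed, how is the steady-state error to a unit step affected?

unchanged

K_d affects only the transient (the s-coefficient); the DC loop gain, and hence e_ss, depends only on K_p.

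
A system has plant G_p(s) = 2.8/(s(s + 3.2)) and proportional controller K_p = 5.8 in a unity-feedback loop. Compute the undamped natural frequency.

With unity feedback the closed-loop characteristic equation is s² + 3.2s + 5.8·2.8 = s² + 3.2s + 16.24 = 0.
So ω_n² = 16.24 ⇒ ω_n = 4.03 rad/s, and ζ = 3.2/(2ω_n) = 0.397.

ω_n = 4.03 rad/s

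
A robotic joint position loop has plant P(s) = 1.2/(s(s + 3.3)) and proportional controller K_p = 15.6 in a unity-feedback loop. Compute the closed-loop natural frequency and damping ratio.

ω_n = 4.33 rad/s, ζ = 0.381

With unity feedback the closed-loop characteristic equation is s² + 3.3s + 15.6·1.2 = s² + 3.3s + 18.72 = 0.
Matching s² + 2ζω_n s + ω_n²: ω_n = √18.72 = 4.327 rad/s and 2ζω_n = 3.3, so ζ = 3.3/(2·4.327) = 0.381.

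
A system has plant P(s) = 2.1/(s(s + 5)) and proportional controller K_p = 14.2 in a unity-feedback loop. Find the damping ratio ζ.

The closed-loop denominator is s(s+5) + 14.2·2.1 = s² + 5s + 29.82.
Matching s² + 2ζω_n s + ω_n²: ω_n = √29.82 = 5.461 rad/s and 2ζω_n = 5, so ζ = 5/(2·5.461) = 0.458.

ζ = 0.458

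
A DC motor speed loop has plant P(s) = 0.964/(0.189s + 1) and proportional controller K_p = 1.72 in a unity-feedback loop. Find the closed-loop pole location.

Closed loop: T(s) = K_p·P/(1+K_p·P) = 1.658/(0.189s + 1 + 1.658), with pole at s = −(1 + 1.658)/0.189 = −14.06.

s = -14.06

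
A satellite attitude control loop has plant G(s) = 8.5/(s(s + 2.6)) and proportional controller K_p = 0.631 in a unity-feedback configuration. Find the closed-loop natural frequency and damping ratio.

ω_n = 2.32 rad/s, ζ = 0.561

1 + K_p·G(s) = 0 gives s² + 2.6s + 5.364 = 0.
So ω_n² = 5.364 ⇒ ω_n = 2.316 rad/s, and ζ = 2.6/(2ω_n) = 0.561.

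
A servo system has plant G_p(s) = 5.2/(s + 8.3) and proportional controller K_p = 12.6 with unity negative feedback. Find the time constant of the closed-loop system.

Closed-loop transfer function: T(s) = K_p·G_p(s)/(1 + K_p·G_p(s)) = 65.52/(s + 8.3 + 65.52) = 65.52/(s + 73.82).
Time constant τ = 1/73.82 = 0.0135 s.

τ = 0.0135 s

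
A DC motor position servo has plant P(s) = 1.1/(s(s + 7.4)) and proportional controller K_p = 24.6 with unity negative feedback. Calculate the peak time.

Closed-loop characteristic equation: s² + 7.4s + 27.06 = 0, so ω_n = 5.202 rad/s and ζ = 7.4/(2·5.202) = 0.7113.
Damped frequency ω_d = ω_n√(1−ζ²) = 3.657 rad/s, so peak time T_p = π/ω_d = 0.859 s.

T_p = 0.859 s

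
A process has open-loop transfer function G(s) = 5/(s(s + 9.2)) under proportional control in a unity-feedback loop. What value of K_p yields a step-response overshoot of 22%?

From %OS = 100·exp(−πζ/√(1−ζ²)) = 22%, ζ = −ln(0.22)/√(π²+ln²(0.22)) = 0.4342.
Characteristic equation s² + 9.2s + 5K_p = 0 gives ζ = 9.2/(2√(5K_p)).
Setting ζ = 0.4342: √(5K_p) = 9.2/(2·0.4342) = 10.6, so K_p = 112.3/5 = 22.5.

K_p = 22.5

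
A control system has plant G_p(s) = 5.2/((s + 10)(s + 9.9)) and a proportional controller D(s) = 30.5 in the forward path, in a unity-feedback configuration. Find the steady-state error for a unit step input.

0.384

The loop is type 0. Static position error constant K_pos = D(0)·G_p(0) = 30.5·0.05253 = 1.602.
Steady-state error to a unit step: e_ss = 1/(1+K_pos) = 1/2.602 = 0.384.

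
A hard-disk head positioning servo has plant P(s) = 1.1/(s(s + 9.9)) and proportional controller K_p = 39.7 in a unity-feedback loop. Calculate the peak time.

T_p = 0.718 s

From 1 + K_pP(s) = 0: s² + 9.9s + 43.67 = 0 ⇒ ω_n = 6.608, ζ = 0.7491.
Damped frequency ω_d = ω_n√(1−ζ²) = 4.378 rad/s, so peak time T_p = π/ω_d = 0.718 s.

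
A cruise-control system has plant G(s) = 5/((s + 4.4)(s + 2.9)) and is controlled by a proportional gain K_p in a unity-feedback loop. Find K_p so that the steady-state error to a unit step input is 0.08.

Steady-state error for a unit step on this type-0 loop is 1/(1 + K_p·G(0)).
G(0) = 0.3918. Require 1/(1 + K_p·0.3918) = 0.08, so 1 + 0.3918·K_p = 12.5.
K_p = (12.5 − 1)/0.3918 = 29.3.

K_p = 29.3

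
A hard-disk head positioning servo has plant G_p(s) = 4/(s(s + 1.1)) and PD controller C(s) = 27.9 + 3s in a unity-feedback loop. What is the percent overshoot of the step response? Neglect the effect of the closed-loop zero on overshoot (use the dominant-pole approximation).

8.35%

Forward path: (27.9 + 3s)·4/(s(s+1.1)). The closed-loop characteristic equation is s² + (1.1 + 4·3)s + 4·27.9 = 0.
That is s² + 13.1s + 111.6 = 0, so ω_n = 10.56 rad/s and ζ = 13.1/(2·10.56) = 0.62.
%OS = 100·exp(−πζ/√(1−ζ²)) = 8.35%.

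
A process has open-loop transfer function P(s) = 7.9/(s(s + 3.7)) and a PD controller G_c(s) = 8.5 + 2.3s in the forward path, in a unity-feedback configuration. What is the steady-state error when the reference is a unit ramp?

0.0551

The loop has one pole at the origin (type 1). Velocity error constant K_v = lim_{s→0} s·G_c(s)P(s) = 8.5·7.9/3.7 = 18.15.
Steady-state error to a unit ramp: e_ss = 1/K_v = 0.0551.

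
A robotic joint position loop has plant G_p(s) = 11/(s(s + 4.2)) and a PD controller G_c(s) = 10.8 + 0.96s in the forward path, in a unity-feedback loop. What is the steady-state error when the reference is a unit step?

The open loop G_c(s)G_p(s) has a pole at the origin (type 1), so the static position error constant is infinite and e_ss = 1/(1+∞) = 0.

0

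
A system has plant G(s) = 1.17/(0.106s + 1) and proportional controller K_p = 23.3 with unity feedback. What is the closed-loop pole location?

s = -266.6

Closed loop: T(s) = K_p·G/(1+K_p·G) = 27.26/(0.106s + 1 + 27.26), with pole at s = −(1 + 27.26)/0.106 = −266.6.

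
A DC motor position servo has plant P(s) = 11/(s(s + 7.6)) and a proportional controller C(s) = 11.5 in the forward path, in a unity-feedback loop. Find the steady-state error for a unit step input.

0

The open loop C(s)P(s) has a pole at the origin (type 1), so the static position error constant is infinite and e_ss = 1/(1+∞) = 0.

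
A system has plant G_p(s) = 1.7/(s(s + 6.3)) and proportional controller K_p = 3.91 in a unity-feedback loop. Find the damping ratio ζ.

ζ = 1.22

1 + K_p·G_p(s) = 0 gives s² + 6.3s + 6.647 = 0.
So ω_n² = 6.647 ⇒ ω_n = 2.578 rad/s, and ζ = 6.3/(2ω_n) = 1.22.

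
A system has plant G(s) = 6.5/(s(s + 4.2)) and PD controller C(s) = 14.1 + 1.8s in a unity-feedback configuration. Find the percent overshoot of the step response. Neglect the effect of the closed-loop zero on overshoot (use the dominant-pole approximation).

Forward path: (14.1 + 1.8s)·6.5/(s(s+4.2)). The closed-loop characteristic equation is s² + (4.2 + 6.5·1.8)s + 6.5·14.1 = 0.
That is s² + 15.9s + 91.65 = 0, so ω_n = 9.573 rad/s and ζ = 15.9/(2·9.573) = 0.8304.
%OS = 100·exp(−πζ/√(1−ζ²)) = 0.925%.

0.925%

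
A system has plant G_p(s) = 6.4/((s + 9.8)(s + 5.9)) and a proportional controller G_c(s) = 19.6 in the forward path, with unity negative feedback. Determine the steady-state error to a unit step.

The loop is type 0. Static position error constant K_pos = G_c(0)·G_p(0) = 19.6·0.1107 = 2.169.
Steady-state error to a unit step: e_ss = 1/(1+K_pos) = 1/3.169 = 0.316.

0.316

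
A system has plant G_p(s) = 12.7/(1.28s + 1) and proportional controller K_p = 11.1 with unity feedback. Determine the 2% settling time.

T_s ≈ 0.0361 s

Closed loop: T(s) = K_p·G_p/(1+K_p·G_p) = 141/(1.28s + 1 + 141), with pole at s = −(1 + 141)/1.28 = −110.9.
τ = 1/110.9 = 0.009016 s, so 2% settling time ≈ 4τ = 0.0361 s.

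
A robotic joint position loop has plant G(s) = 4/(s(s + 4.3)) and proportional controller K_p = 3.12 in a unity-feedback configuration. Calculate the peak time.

T_p = 1.12 s

The closed-loop denominator s² + 4.3s + 12.48 gives ω_n = √12.48 = 3.533 and ζ = 4.3/(2ω_n) = 0.6086.
Damped frequency ω_d = ω_n√(1−ζ²) = 2.803 rad/s, so peak time T_p = π/ω_d = 1.12 s.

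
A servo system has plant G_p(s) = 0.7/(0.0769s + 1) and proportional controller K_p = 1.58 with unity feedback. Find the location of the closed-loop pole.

s = -27.39

Closed loop: T(s) = K_p·G_p/(1+K_p·G_p) = 1.106/(0.0769s + 1 + 1.106), with pole at s = −(1 + 1.106)/0.0769 = −27.39.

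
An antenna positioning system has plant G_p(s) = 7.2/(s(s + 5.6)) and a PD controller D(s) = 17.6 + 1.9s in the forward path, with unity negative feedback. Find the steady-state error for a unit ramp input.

0.0442

The loop has one pole at the origin (type 1). Velocity error constant K_v = lim_{s→0} s·D(s)G_p(s) = 17.6·7.2/5.6 = 22.63.
Steady-state error to a unit ramp: e_ss = 1/K_v = 0.0442.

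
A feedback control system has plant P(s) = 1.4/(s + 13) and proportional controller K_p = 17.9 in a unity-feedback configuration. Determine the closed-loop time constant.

Closed-loop transfer function: T(s) = K_p·P(s)/(1 + K_p·P(s)) = 25.06/(s + 13 + 25.06) = 25.06/(s + 38.06).
Time constant τ = 1/38.06 = 0.0263 s.

τ = 0.0263 s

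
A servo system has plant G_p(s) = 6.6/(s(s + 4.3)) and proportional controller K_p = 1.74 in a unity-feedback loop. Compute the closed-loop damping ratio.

1 + K_p·G_p(s) = 0 gives s² + 4.3s + 11.48 = 0.
Matching s² + 2ζω_n s + ω_n²: ω_n = √11.48 = 3.389 rad/s and 2ζω_n = 4.3, so ζ = 4.3/(2·3.389) = 0.634.

ζ = 0.634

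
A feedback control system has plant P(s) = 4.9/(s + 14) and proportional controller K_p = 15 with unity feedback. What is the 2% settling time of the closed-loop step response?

T_s ≈ 0.0457 s

Closed-loop transfer function: T(s) = K_p·P(s)/(1 + K_p·P(s)) = 73.5/(s + 14 + 73.5) = 73.5/(s + 87.5).
Time constant τ = 1/87.5 = 0.01143 s, so the 2% settling time is about 4τ = 0.0457 s.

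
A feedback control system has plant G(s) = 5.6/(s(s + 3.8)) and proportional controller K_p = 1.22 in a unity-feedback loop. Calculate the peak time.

T_p = 1.75 s

From 1 + K_pG(s) = 0: s² + 3.8s + 6.832 = 0 ⇒ ω_n = 2.614, ζ = 0.7269.
Damped frequency ω_d = ω_n√(1−ζ²) = 1.795 rad/s, so peak time T_p = π/ω_d = 1.75 s.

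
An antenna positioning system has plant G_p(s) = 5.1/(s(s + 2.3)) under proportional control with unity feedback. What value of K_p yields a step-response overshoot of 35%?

K_p = 2.58

From %OS = 100·exp(−πζ/√(1−ζ²)) = 35%, ζ = −ln(0.35)/√(π²+ln²(0.35)) = 0.3169.
Characteristic equation s² + 2.3s + 5.1K_p = 0 gives ζ = 2.3/(2√(5.1K_p)).
Setting ζ = 0.3169: √(5.1K_p) = 2.3/(2·0.3169) = 3.628, so K_p = 13.17/5.1 = 2.58.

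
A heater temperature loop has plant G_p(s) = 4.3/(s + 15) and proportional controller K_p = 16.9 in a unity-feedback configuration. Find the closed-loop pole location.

Closed-loop transfer function: T(s) = K_p·G_p(s)/(1 + K_p·G_p(s)) = 72.67/(s + 15 + 72.67) = 72.67/(s + 87.67).
The closed-loop pole is at s = −87.67.

s = -87.67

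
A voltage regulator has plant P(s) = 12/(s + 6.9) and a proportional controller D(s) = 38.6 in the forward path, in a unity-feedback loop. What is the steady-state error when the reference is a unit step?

The loop is type 0. Static position error constant K_pos = D(0)·P(0) = 38.6·1.739 = 67.13.
Steady-state error to a unit step: e_ss = 1/(1+K_pos) = 1/68.13 = 0.0147.

0.0147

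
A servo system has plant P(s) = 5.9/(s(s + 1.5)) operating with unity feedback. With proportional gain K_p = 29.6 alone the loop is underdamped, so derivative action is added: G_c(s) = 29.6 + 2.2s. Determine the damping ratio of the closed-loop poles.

ζ = 0.548

Forward path: (29.6 + 2.2s)·5.9/(s(s+1.5)). The closed-loop characteristic equation is s² + (1.5 + 5.9·2.2)s + 5.9·29.6 = 0.
That is s² + 14.48s + 174.6 = 0, so ω_n = 13.22 rad/s and ζ = 14.48/(2·13.22) = 0.5479.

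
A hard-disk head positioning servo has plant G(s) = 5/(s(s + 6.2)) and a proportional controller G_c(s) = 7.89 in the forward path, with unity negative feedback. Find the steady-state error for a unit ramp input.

0.157

The loop has one pole at the origin (type 1). Velocity error constant K_v = lim_{s→0} s·G_c(s)G(s) = 7.89·5/6.2 = 6.363.
Steady-state error to a unit ramp: e_ss = 1/K_v = 0.157.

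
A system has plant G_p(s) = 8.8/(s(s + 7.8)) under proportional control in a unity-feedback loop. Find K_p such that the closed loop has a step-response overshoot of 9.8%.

K_p = 4.89

From %OS = 100·exp(−πζ/√(1−ζ²)) = 9.8%, ζ = −ln(0.098)/√(π²+ln²(0.098)) = 0.5945.
Characteristic equation s² + 7.8s + 8.8K_p = 0 gives ζ = 7.8/(2√(8.8K_p)).
Setting ζ = 0.5945: √(8.8K_p) = 7.8/(2·0.5945) = 6.56, so K_p = 43.03/8.8 = 4.89.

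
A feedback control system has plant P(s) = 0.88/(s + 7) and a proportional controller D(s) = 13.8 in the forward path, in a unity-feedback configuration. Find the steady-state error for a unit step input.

0.366

The loop is type 0. Static position error constant K_pos = D(0)·P(0) = 13.8·0.1257 = 1.735.
Steady-state error to a unit step: e_ss = 1/(1+K_pos) = 1/2.735 = 0.366.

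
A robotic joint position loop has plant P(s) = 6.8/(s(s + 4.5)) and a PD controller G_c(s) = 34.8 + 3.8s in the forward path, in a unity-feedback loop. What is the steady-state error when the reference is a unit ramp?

0.019

The loop has one pole at the origin (type 1). Velocity error constant K_v = lim_{s→0} s·G_c(s)P(s) = 34.8·6.8/4.5 = 52.59.
Steady-state error to a unit ramp: e_ss = 1/K_v = 0.019.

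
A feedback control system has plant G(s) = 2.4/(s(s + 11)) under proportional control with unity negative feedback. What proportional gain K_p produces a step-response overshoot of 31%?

From %OS = 100·exp(−πζ/√(1−ζ²)) = 31%, ζ = −ln(0.31)/√(π²+ln²(0.31)) = 0.3493.
Characteristic equation s² + 11s + 2.4K_p = 0 gives ζ = 11/(2√(2.4K_p)).
Setting ζ = 0.3493: √(2.4K_p) = 11/(2·0.3493) = 15.75, so K_p = 247.9/2.4 = 103.

K_p = 103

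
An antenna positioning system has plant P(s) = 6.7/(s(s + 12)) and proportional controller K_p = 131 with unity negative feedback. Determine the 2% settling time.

From 1 + K_pP(s) = 0: s² + 12s + 877.7 = 0 ⇒ ω_n = 29.63, ζ = 0.2025.
2% settling time T_s ≈ 4/(ζω_n) = 4/6 = 0.667 s.

T_s ≈ 0.667 s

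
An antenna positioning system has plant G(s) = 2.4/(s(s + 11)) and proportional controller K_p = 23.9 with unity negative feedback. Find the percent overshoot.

3.62%

Closed-loop characteristic equation: s² + 11s + 57.36 = 0, so ω_n = 7.574 rad/s and ζ = 11/(2·7.574) = 0.7262.
%OS = 100·exp(−πζ/√(1−ζ²)) = 100·exp(−π·0.7262/√0.4726) = 3.62%.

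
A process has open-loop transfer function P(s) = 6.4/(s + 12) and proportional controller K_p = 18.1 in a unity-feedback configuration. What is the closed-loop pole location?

s = -127.8

Closed-loop transfer function: T(s) = K_p·P(s)/(1 + K_p·P(s)) = 115.8/(s + 12 + 115.8) = 115.8/(s + 127.8).
The closed-loop pole is at s = −127.8.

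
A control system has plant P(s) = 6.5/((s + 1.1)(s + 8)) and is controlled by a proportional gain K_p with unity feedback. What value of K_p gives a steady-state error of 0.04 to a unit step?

K_p = 32.5

Steady-state error for a unit step on this type-0 loop is 1/(1 + K_p·P(0)).
P(0) = 0.7386. Require 1/(1 + K_p·0.7386) = 0.04, so 1 + 0.7386·K_p = 25.
K_p = (25 − 1)/0.7386 = 32.5.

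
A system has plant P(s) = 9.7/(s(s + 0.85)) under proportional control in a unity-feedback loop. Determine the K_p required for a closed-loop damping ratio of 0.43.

K_p = 0.101

Closed-loop characteristic equation: s² + 0.85s + K_p·9.7 = 0.
So ω_n = √(9.7K_p) and 2ζω_n = 0.85, giving ζ = 0.85/(2√(9.7K_p)).
Setting ζ = 0.43: √(9.7K_p) = 0.85/(2·0.43) = 0.9884, so K_p = 0.9769/9.7 = 0.101.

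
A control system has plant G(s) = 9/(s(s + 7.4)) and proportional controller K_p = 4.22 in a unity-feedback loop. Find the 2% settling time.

From 1 + K_pG(s) = 0: s² + 7.4s + 37.98 = 0 ⇒ ω_n = 6.163, ζ = 0.6004.
2% settling time T_s ≈ 4/(ζω_n) = 4/3.7 = 1.08 s.

T_s ≈ 1.08 s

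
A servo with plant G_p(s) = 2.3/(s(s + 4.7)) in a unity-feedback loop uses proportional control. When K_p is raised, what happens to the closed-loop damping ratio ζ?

ζ = 4.7/(2√(2.3K_p)); increasing K_p raises the denominator, so ζ falls.

decrease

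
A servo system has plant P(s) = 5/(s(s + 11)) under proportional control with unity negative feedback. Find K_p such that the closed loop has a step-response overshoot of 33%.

K_p = 54.6

From %OS = 100·exp(−πζ/√(1−ζ²)) = 33%, ζ = −ln(0.33)/√(π²+ln²(0.33)) = 0.3328.
Characteristic equation s² + 11s + 5K_p = 0 gives ζ = 11/(2√(5K_p)).
Setting ζ = 0.3328: √(5K_p) = 11/(2·0.3328) = 16.53, so K_p = 273.1/5 = 54.6.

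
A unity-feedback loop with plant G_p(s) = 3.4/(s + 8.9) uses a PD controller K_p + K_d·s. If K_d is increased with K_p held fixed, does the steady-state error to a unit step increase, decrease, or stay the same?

unchanged

At s = 0 the derivative term contributes nothing: C(0) = K_p regardless of K_d, so K_pos = K_p·G_p(0) and e_ss are unchanged.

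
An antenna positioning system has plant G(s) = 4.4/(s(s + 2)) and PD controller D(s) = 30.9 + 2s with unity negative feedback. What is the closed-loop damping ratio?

Forward path: (30.9 + 2s)·4.4/(s(s+2)). The closed-loop characteristic equation is s² + (2 + 4.4·2)s + 4.4·30.9 = 0.
That is s² + 10.8s + 136 = 0, so ω_n = 11.66 rad/s and ζ = 10.8/(2·11.66) = 0.4631.

ζ = 0.463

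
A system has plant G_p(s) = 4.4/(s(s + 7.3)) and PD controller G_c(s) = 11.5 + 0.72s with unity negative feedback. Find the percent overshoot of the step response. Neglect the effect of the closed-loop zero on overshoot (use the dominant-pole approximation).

3.29%

Forward path: (11.5 + 0.72s)·4.4/(s(s+7.3)). The closed-loop characteristic equation is s² + (7.3 + 4.4·0.72)s + 4.4·11.5 = 0.
That is s² + 10.47s + 50.6 = 0, so ω_n = 7.113 rad/s and ζ = 10.47/(2·7.113) = 0.7358.
%OS = 100·exp(−πζ/√(1−ζ²)) = 3.29%.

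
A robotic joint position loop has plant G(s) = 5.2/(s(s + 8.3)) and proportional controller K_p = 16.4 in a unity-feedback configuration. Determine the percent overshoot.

Closed-loop characteristic equation: s² + 8.3s + 85.28 = 0, so ω_n = 9.235 rad/s and ζ = 8.3/(2·9.235) = 0.4494.
%OS = 100·exp(−πζ/√(1−ζ²)) = 100·exp(−π·0.4494/√0.798) = 20.6%.

20.6%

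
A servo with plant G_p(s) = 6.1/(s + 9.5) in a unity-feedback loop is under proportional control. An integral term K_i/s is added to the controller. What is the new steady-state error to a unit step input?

The integrator makes K_pos = lim_{s→0} C(s)G(s) infinite, so e_ss = 1/(1+K_pos) = 0.

0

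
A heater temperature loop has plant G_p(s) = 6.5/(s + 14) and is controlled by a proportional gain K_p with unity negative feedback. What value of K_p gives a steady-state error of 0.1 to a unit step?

Steady-state error for a unit step on this type-0 loop is 1/(1 + K_p·G_p(0)).
G_p(0) = 0.4643. Require 1/(1 + K_p·0.4643) = 0.1, so 1 + 0.4643·K_p = 10.
K_p = (10 − 1)/0.4643 = 19.4.

K_p = 19.4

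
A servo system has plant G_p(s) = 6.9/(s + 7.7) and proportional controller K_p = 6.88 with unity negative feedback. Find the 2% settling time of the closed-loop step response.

T_s ≈ 0.0725 s

Closed-loop transfer function: T(s) = K_p·G_p(s)/(1 + K_p·G_p(s)) = 47.47/(s + 7.7 + 47.47) = 47.47/(s + 55.17).
Time constant τ = 1/55.17 = 0.01813 s, so the 2% settling time is about 4τ = 0.0725 s.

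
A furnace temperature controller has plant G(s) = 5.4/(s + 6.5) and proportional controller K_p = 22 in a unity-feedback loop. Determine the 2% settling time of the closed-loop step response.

T_s ≈ 0.0319 s

Closed-loop transfer function: T(s) = K_p·G(s)/(1 + K_p·G(s)) = 118.8/(s + 6.5 + 118.8) = 118.8/(s + 125.3).
Time constant τ = 1/125.3 = 0.007981 s, so the 2% settling time is about 4τ = 0.0319 s.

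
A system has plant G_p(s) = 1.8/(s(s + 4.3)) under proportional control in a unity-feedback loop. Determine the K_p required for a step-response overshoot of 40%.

K_p = 32.8

From %OS = 100·exp(−πζ/√(1−ζ²)) = 40%, ζ = −ln(0.4)/√(π²+ln²(0.4)) = 0.28.
Characteristic equation s² + 4.3s + 1.8K_p = 0 gives ζ = 4.3/(2√(1.8K_p)).
Setting ζ = 0.28: √(1.8K_p) = 4.3/(2·0.28) = 7.679, so K_p = 58.96/1.8 = 32.8.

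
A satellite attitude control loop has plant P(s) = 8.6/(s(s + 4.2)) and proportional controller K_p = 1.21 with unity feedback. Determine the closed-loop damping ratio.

1 + K_p·P(s) = 0 gives s² + 4.2s + 10.41 = 0.
So ω_n² = 10.41 ⇒ ω_n = 3.226 rad/s, and ζ = 4.2/(2ω_n) = 0.651.

ζ = 0.651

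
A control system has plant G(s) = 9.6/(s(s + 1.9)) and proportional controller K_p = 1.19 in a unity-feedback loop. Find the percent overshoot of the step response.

Closed-loop characteristic equation: s² + 1.9s + 11.42 = 0, so ω_n = 3.38 rad/s and ζ = 1.9/(2·3.38) = 0.2811.
%OS = 100·exp(−πζ/√(1−ζ²)) = 100·exp(−π·0.2811/√0.921) = 39.8%.

39.8%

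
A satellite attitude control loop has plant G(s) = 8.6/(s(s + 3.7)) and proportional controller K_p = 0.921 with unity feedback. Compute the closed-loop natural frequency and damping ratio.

1 + K_p·G(s) = 0 gives s² + 3.7s + 7.921 = 0.
Matching s² + 2ζω_n s + ω_n²: ω_n = √7.921 = 2.814 rad/s and 2ζω_n = 3.7, so ζ = 3.7/(2·2.814) = 0.657.

ω_n = 2.81 rad/s, ζ = 0.657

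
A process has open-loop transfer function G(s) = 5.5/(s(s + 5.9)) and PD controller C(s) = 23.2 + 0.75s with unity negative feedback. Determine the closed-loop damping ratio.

Forward path: (23.2 + 0.75s)·5.5/(s(s+5.9)). The closed-loop characteristic equation is s² + (5.9 + 5.5·0.75)s + 5.5·23.2 = 0.
That is s² + 10.03s + 127.6 = 0, so ω_n = 11.3 rad/s and ζ = 10.03/(2·11.3) = 0.4437.

ζ = 0.444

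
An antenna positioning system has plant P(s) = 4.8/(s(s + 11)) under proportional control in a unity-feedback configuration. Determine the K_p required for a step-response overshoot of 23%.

K_p = 35.1

From %OS = 100·exp(−πζ/√(1−ζ²)) = 23%, ζ = −ln(0.23)/√(π²+ln²(0.23)) = 0.4237.
Characteristic equation s² + 11s + 4.8K_p = 0 gives ζ = 11/(2√(4.8K_p)).
Setting ζ = 0.4237: √(4.8K_p) = 11/(2·0.4237) = 12.98, so K_p = 168.5/4.8 = 35.1.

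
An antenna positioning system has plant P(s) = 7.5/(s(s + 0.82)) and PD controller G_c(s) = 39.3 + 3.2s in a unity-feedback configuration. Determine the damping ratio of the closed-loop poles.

Forward path: (39.3 + 3.2s)·7.5/(s(s+0.82)). The closed-loop characteristic equation is s² + (0.82 + 7.5·3.2)s + 7.5·39.3 = 0.
That is s² + 24.82s + 294.8 = 0, so ω_n = 17.17 rad/s and ζ = 24.82/(2·17.17) = 0.7228.

ζ = 0.723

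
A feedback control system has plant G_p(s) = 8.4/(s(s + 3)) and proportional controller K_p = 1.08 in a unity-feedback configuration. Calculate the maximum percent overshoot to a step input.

Closed-loop characteristic equation: s² + 3s + 9.072 = 0, so ω_n = 3.012 rad/s and ζ = 3/(2·3.012) = 0.498.
%OS = 100·exp(−πζ/√(1−ζ²)) = 100·exp(−π·0.498/√0.752) = 16.5%.

16.5%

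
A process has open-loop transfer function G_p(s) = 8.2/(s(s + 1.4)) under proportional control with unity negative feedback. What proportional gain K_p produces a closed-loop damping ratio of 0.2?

K_p = 1.49

Closed-loop characteristic equation: s² + 1.4s + K_p·8.2 = 0.
So ω_n = √(8.2K_p) and 2ζω_n = 1.4, giving ζ = 1.4/(2√(8.2K_p)).
Setting ζ = 0.2: √(8.2K_p) = 1.4/(2·0.2) = 3.5, so K_p = 12.25/8.2 = 1.49.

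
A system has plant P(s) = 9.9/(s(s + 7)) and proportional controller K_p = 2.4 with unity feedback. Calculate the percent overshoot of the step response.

3.91%

The closed-loop denominator s² + 7s + 23.76 gives ω_n = √23.76 = 4.874 and ζ = 7/(2ω_n) = 0.718.
%OS = 100·exp(−πζ/√(1−ζ²)) = 100·exp(−π·0.718/√0.4844) = 3.91%.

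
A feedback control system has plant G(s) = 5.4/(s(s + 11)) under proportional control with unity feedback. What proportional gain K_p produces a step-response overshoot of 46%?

From %OS = 100·exp(−πζ/√(1−ζ²)) = 46%, ζ = −ln(0.46)/√(π²+ln²(0.46)) = 0.24.
Characteristic equation s² + 11s + 5.4K_p = 0 gives ζ = 11/(2√(5.4K_p)).
Setting ζ = 0.24: √(5.4K_p) = 11/(2·0.24) = 22.92, so K_p = 525.4/5.4 = 97.3.

K_p = 97.3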